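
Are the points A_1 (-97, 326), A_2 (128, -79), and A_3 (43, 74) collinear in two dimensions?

A_1A_2 = (225, -405), A_1A_3 = (140, -252).
det[A_1A_2; A_1A_3] = (225)(-252) − (-405)(140) = 0.
The determinant is zero, so the points are collinear.

Yes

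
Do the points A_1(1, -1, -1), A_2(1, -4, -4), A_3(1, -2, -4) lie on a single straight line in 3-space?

A_1A_2 = (0, -3, -3), A_1A_3 = (0, -1, -3).
A_1A_2 × A_1A_3 = (6, 0, 0).
The cross product is nonzero, so the points do not lie on one line.

No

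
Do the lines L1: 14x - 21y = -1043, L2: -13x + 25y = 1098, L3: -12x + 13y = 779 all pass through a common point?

No

Lines aᵢx + bᵢy = cᵢ with pairwise distinct directions are concurrent exactly when det[aᵢ bᵢ cᵢ] = 0.
Here the determinant is 210.
Nonzero, so no common point exists.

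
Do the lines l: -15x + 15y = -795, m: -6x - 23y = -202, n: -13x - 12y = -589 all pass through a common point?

The three lines meet at one point iff the augmented coefficient matrix [aᵢ bᵢ cᵢ] has rank < 3, i.e. its determinant vanishes.
Here the determinant is 0.
It vanishes, so the lines are concurrent at (49, -4).

Yes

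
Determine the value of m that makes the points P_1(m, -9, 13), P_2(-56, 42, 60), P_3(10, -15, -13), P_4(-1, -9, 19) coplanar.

0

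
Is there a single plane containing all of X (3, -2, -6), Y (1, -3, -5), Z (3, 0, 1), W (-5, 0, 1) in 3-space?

With X as base: XY = (-2, -1, 1), XZ = (0, 2, 7), XW = (-8, 2, 7).
XZ × XW = (0, -56, 16).
XY · (XZ × XW) = 72.
Since 72 ≠ 0, the four points are not coplanar.

No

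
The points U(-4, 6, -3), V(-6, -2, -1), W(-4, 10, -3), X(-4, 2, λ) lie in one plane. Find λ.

Normal to plane UVW: n = (-8, 0, -8); plane equation n·P = 56.
Requiring n·X = 56: (-8)λ + (32) = 56.
So λ = -3.

-3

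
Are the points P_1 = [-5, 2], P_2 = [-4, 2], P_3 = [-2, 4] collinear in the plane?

No

P_1P_2 = (1, 0), P_1P_3 = (3, 2).
det[P_1P_2; P_1P_3] = (1)(2) − (0)(3) = 2.
The determinant is nonzero, so they are not collinear.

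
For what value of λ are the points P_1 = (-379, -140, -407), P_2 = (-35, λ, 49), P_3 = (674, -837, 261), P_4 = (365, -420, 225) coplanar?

The points are coplanar iff P_1P_2 · (P_1P_3 × P_1P_4) = 0.
Expanding, this is linear in λ: (-168504)λ + (-8762208) = 0.
So λ = -52.

-52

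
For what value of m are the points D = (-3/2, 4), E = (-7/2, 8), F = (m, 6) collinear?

-5/2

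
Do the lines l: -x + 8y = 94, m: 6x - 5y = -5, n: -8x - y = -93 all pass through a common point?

Yes

Intersecting l and m: solving the 2×2 system gives (x, y) = (10, 13).
Substitute into n: (-8)(10) + (-1)(13) = -93.
This equals -93, so (10, 13) lies on all three lines and they are concurrent.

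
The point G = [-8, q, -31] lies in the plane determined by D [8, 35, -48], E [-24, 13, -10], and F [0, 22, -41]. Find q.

18

A normal to the plane is n = DE × DF = (340, -80, 240).
G lies in the plane iff n · DG = 0.
This gives (-80)q + (1440) = 0, so q = 18.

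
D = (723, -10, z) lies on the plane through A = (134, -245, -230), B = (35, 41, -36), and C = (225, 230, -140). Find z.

-680

The plane through A, B, C has equation −66410x + 26564y − 73051z = 1394610.
Substituting D: (-73051)z + (-48280070) = 1394610, so z = -680.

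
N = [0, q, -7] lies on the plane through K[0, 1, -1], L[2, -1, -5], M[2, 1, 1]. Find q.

A normal to the plane is n = KL × KM = (-4, -12, 4).
N lies in the plane iff n · KN = 0.
This gives (-12)q + (-12) = 0, so q = -1.

-1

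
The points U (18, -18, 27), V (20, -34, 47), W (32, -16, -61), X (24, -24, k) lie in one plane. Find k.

3

Normal to plane UVW: n = (1368, 456, 228); plane equation n·P = 22572.
Requiring n·X = 22572: (228)k + (21888) = 22572.
So k = 3.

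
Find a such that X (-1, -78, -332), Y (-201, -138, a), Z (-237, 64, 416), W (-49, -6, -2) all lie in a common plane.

Coplanarity ⇔ det[XY; XZ; XW] = 0.
Expanding, this is linear in a: (-10176)a + (-4497792) = 0.
So a = -442.

-442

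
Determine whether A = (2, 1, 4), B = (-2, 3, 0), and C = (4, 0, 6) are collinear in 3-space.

Yes

AB = (-4, 2, -4), AC = (2, -1, 2).
AB × AC = (0, 0, 0).
The cross product vanishes, so the three points are collinear.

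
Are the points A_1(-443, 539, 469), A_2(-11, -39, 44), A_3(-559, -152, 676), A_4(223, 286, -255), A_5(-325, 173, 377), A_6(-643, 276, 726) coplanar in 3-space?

No

The plane through A_1, A_2, A_3 has normal n = A_1A_2 × A_1A_3 = (-413321, -40124, -365560) and equation n·P = -9973273.
Checking the remaining points: n·A_4 = -10428247, n·A_5 = -10428247, n·A_6 = -10705381.
Since n·A_4 = -10428247 ≠ -9973273, A_4 is off the plane and the points are not all coplanar.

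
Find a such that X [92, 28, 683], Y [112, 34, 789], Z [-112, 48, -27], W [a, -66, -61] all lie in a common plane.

The points are coplanar iff XY · (XZ × XW) = 0.
Expanding, this is linear in a: (-6380)a + (76560) = 0.
So a = 12.

12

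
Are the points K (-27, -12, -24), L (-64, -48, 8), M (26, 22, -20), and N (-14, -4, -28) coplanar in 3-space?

The four points are coplanar iff the 3×3 determinant with rows KL, KM, KN is zero.
Rows: (-37, -36, 32), (53, 34, 4), (13, 8, -4).
Expanding along the first row: (-37)(-168) − (-36)(-264) + (32)(-18) = -3864.
Nonzero ⇒ not coplanar.

No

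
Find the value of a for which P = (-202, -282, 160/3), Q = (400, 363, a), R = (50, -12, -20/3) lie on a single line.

Collinearity requires PQ × PR = 0; each component is linear in a.
The x-component gives (-270)a + (-24300) = 0, so a = -90.
The remaining components then also vanish.

-90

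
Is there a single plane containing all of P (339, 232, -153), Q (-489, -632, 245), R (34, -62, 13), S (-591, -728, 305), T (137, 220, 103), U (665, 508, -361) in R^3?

No

The plane through P, Q, R has normal n = PQ × PR = (-26412, 16058, -20088) and equation n·X = -2154748.
Checking the remaining points: n·S = -2207572, n·T = -2154748, n·U = -2154748.
Since n·S = -2207572 ≠ -2154748, S is off the plane and the points are not all coplanar.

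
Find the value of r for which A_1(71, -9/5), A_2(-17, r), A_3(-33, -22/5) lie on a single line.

-4

The three points are collinear iff det[A_1A_2; A_1A_3] = 0.
This determinant is linear in r: (104)r + (416) = 0, so r = -4.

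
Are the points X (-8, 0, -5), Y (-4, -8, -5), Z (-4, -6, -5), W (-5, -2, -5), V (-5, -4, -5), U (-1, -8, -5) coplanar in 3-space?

The plane through X, Y, Z has normal n = XY × XZ = (0, 0, 8) and equation n·P = -40.
Checking the remaining points: n·W = -40, n·V = -40, n·U = -40.
All equal -40, so all 6 points lie in one plane.

Yes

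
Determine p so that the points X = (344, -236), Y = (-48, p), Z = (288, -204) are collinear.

-12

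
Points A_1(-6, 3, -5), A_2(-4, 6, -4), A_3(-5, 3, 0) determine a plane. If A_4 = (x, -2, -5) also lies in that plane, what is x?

-9

A normal to the plane is n = A_1A_2 × A_1A_3 = (15, -9, -3).
A_4 lies in the plane iff n · A_1A_4 = 0.
This gives (15)x + (135) = 0, so x = -9.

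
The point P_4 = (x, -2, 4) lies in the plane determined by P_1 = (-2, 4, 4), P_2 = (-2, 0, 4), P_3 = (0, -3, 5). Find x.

-2

Coplanarity requires P_1P_2 · (P_1P_3 × P_1P_4) = 0.
P_1P_2 = (0, -4, 0), P_1P_3 = (2, -7, 1); the triple product is linear in x with coefficient -4 and constant term -8.
Setting it to zero: x = -2.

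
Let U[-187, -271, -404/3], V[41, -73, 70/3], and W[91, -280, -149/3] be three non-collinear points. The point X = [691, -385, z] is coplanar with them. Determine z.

97

A normal to the plane is n = UV × UW = (18252, 24544, -57096).
X lies in the plane iff n · UX = 0.
This gives (-57096)z + (5538312) = 0, so z = 97.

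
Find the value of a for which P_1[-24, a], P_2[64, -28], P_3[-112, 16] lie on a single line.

-6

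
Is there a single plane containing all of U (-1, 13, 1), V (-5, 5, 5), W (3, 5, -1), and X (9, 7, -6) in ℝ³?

With U as base: UV = (-4, -8, 4), UW = (4, -8, -2), UX = (10, -6, -7).
UW × UX = (44, 8, 56).
UV · (UW × UX) = -16.
Since -16 ≠ 0, the four points are not coplanar.

No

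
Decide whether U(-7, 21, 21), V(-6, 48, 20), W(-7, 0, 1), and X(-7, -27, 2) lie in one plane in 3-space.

A normal to the plane through U, V, W is n = UV × UW = (-561, 20, -21).
The plane has equation n·P = 3906. For X: n·X = 3345.
3345 ≠ 3906, so X is off the plane.

No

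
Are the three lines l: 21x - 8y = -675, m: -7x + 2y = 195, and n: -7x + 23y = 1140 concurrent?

Lines aᵢx + bᵢy = cᵢ with pairwise distinct directions are concurrent exactly when det[aᵢ bᵢ cᵢ] = 0.
Here the determinant is 0.
It vanishes, so the lines are concurrent at (-15, 45).

Yes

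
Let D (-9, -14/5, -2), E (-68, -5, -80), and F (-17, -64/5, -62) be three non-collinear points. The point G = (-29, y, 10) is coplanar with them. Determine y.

4

A normal to the plane is n = DE × DF = (-648, -2916, 2862/5).
G lies in the plane iff n · DG = 0.
This gives (-2916)y + (11664) = 0, so y = 4.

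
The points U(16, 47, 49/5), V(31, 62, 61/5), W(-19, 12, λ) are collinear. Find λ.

Direction UV = (15, 15, 12/5). From the x-coordinate of W, the parameter along the line is τ = (-19 − 16)/15 = -7/3.
Then λ = 49/5 + (-7/3)·(12/5) = 21/5.

21/5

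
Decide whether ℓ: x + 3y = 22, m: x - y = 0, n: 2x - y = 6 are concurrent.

Intersecting ℓ and m: solving the 2×2 system gives (x, y) = (11/2, 11/2).
Substitute into n: (2)(11/2) + (-1)(11/2) = 11/2.
But n requires 6 ≠ 11/2, so the three lines have no common point.

No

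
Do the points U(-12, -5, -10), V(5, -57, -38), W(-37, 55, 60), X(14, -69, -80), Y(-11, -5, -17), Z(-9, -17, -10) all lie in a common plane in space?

Yes

The plane through U, V, W has normal n = UV × UW = (-1960, -490, -280) and equation n·P = 28770.
Checking the remaining points: n·X = 28770, n·Y = 28770, n·Z = 28770.
All equal 28770, so all 6 points lie in one plane.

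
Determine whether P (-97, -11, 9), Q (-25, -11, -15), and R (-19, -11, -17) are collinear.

PQ = (72, 0, -24), PR = (78, 0, -26).
PQ × PR = (0, 0, 0).
The cross product vanishes, so the three points are collinear.

Yes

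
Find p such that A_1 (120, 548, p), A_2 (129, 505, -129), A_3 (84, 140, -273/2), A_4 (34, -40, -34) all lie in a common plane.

-147/2

The points are coplanar iff A_1A_2 · (A_1A_3 × A_1A_4) = 0.
Expanding, this is linear in p: (10150)p + (746025) = 0.
So p = -147/2.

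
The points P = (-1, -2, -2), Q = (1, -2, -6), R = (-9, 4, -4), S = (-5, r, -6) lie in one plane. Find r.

Normal to plane PQR: n = (24, 36, 12); plane equation n·X = -120.
Requiring n·S = -120: (36)r + (-192) = -120.
So r = 2.

2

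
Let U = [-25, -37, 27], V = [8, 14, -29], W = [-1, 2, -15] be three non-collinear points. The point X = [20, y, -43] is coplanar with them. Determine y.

23

A normal to the plane is n = UV × UW = (42, 42, 63).
X lies in the plane iff n · UX = 0.
This gives (42)y + (-966) = 0, so y = 23.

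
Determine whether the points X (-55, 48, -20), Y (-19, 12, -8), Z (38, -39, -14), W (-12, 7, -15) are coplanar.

No

A normal to the plane through X, Y, Z is n = XY × XZ = (828, 900, 216).
The plane has equation n·P = -6660. For W: n·W = -6876.
-6876 ≠ -6660, so W is off the plane.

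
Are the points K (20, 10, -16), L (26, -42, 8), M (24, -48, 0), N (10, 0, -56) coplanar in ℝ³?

With K as base: KL = (6, -52, 24), KM = (4, -58, 16), KN = (-10, -10, -40).
KM × KN = (2480, 0, -620).
KL · (KM × KN) = 0.
The scalar triple product vanishes, so the four points are coplanar.

Yes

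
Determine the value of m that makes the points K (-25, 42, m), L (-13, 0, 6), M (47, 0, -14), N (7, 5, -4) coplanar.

The points are coplanar iff KL · (KM × KN) = 0.
Expanding, this is linear in m: (-300)m + (-5400) = 0.
So m = -18.

-18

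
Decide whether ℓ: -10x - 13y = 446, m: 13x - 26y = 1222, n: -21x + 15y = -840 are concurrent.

Lines aᵢx + bᵢy = cᵢ with pairwise distinct directions are concurrent exactly when det[aᵢ bᵢ cᵢ] = 0.
Here the determinant is 0.
It vanishes, so the lines are concurrent at (10, -42).

Yes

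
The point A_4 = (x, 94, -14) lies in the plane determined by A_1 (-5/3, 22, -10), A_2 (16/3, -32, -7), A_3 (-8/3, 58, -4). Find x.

-11

A normal to the plane is n = A_1A_2 × A_1A_3 = (-432, -45, 198).
A_4 lies in the plane iff n · A_1A_4 = 0.
This gives (-432)x + (-4752) = 0, so x = -11.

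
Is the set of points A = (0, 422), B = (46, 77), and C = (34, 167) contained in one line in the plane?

Yes

AB = (46, -345), AC = (34, -255).
det[AB; AC] = (46)(-255) − (-345)(34) = 0.
The determinant is zero, so the points are collinear.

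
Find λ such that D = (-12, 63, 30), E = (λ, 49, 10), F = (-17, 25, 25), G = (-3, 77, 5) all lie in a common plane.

Coplanarity ⇔ det[DE; DF; DG] = 0.
Expanding, this is linear in λ: (1020)λ + (9180) = 0.
So λ = -9.

-9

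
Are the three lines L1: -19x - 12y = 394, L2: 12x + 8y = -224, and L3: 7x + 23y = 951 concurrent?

Intersecting L1 and L2: solving the 2×2 system gives (x, y) = (-58, 59).
Substitute into L3: (7)(-58) + (23)(59) = 951.
This equals 951, so (-58, 59) lies on all three lines and they are concurrent.

Yes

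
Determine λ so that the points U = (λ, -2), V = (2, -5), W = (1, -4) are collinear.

-1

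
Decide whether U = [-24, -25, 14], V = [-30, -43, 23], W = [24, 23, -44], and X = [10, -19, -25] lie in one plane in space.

A normal to the plane through U, V, W is n = UV × UW = (612, 84, 576).
The plane has equation n·P = -8724. For X: n·X = -9876.
-9876 ≠ -8724, so X is off the plane.

No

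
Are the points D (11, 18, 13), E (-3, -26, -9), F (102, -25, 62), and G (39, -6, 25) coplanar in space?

Yes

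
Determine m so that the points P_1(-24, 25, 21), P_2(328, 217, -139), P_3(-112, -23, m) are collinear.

Direction P_1P_2 = (352, 192, -160). From the x-coordinate of P_3, the parameter along the line is τ = (-112 − (-24))/352 = -1/4.
Then m = 21 + (-1/4)·(-160) = 61.

61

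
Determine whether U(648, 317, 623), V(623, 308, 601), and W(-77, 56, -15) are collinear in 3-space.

Yes

UV = (-25, -9, -22), UW = (-725, -261, -638).
Each component of UW is 29 times the corresponding component of UV, so UW = 29·UV and the points are collinear.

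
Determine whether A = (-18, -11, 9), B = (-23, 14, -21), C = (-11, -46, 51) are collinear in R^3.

AB = (-5, 25, -30), AC = (7, -35, 42).
Each component of AC is -7/5 times the corresponding component of AB, so AC = -7/5·AB and the points are collinear.

Yes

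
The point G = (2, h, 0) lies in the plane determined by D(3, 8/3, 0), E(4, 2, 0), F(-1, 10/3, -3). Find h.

10/3

The plane through D, E, F has equation 2x + 3y − 2z = 14.
Substituting G: (3)h + (4) = 14, so h = 10/3.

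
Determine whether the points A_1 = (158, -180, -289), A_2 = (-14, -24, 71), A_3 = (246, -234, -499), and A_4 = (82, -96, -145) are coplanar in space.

Yes

With A_1 as base: A_1A_2 = (-172, 156, 360), A_1A_3 = (88, -54, -210), A_1A_4 = (-76, 84, 144).
A_1A_3 × A_1A_4 = (9864, 3288, 3288).
A_1A_2 · (A_1A_3 × A_1A_4) = 0.
The scalar triple product vanishes, so the four points are coplanar.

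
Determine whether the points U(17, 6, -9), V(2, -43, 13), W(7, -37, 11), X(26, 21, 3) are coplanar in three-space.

The four points are coplanar iff the 3×3 determinant with rows UV, UW, UX is zero.
Rows: (-15, -49, 22), (-10, -43, 20), (9, 15, 12).
Expanding along the first row: (-15)(-816) − (-49)(-300) + (22)(237) = 2754.
Nonzero ⇒ not coplanar.

No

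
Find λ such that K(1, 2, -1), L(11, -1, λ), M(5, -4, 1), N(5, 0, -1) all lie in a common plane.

The points are coplanar iff KL · (KM × KN) = 0.
Expanding, this is linear in λ: (16)λ + (32) = 0.
So λ = -2.

-2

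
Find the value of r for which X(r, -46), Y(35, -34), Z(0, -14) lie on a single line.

56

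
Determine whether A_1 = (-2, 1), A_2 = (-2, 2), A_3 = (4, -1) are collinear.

No

A_1A_2 = (0, 1), A_1A_3 = (6, -2).
Twice the signed area of △A_1A_2A_3 is (0)(-2) − (1)(6) = -6.
The area is nonzero, so the three points are not collinear.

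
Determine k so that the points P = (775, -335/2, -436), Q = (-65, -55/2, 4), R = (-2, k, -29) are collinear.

-38

Collinearity requires PQ × PR = 0; each component is linear in k.
The x-component gives (-440)k + (-16720) = 0, so k = -38.
The remaining components then also vanish.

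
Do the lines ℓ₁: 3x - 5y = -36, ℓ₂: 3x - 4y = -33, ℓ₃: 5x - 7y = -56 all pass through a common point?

Yes

Lines aᵢx + bᵢy = cᵢ with pairwise distinct directions are concurrent exactly when det[aᵢ bᵢ cᵢ] = 0.
Here the determinant is 0.
It vanishes, so the lines are concurrent at (-7, 3).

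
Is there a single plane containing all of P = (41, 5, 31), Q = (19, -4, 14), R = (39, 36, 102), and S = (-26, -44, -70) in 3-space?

With P as base: PQ = (-22, -9, -17), PR = (-2, 31, 71), PS = (-67, -49, -101).
PR × PS = (348, -4959, 2175).
PQ · (PR × PS) = 0.
The scalar triple product vanishes, so the four points are coplanar.

Yes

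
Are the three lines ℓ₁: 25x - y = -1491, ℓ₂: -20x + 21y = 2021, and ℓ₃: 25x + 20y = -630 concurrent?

The three lines meet at one point iff the augmented coefficient matrix [aᵢ bᵢ cᵢ] has rank < 3, i.e. its determinant vanishes.
Here the determinant is 0.
It vanishes, so the lines are concurrent at (-58, 41).

Yes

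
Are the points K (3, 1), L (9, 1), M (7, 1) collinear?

KL = (6, 0), KM = (4, 0).
Checking proportionality: KM = 2/3·KL, so the vectors are parallel and the points are collinear.

Yes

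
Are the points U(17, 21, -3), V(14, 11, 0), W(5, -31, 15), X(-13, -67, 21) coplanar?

A normal to the plane through U, V, W is n = UV × UW = (-24, 18, 36).
The plane has equation n·P = -138. For X: n·X = -138.
Equal, so X lies in the plane and all four are coplanar.

Yes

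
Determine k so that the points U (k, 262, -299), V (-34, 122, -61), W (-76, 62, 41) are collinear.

64

Direction VW = (-42, -60, 102). From the y-coordinate of U, the parameter along the line is τ = (262 − 122)/(-60) = -7/3.
Then k = (-34) + (-7/3)·(-42) = 64.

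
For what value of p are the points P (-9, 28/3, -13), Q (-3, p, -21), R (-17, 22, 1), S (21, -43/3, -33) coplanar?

5/3

Coplanarity ⇔ det[PQ; PR; PS] = 0.
Expanding, this is linear in p: (260)p + (-1300/3) = 0.
So p = 5/3.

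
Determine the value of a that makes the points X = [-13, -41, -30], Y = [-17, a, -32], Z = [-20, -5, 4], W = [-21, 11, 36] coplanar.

-29

Normal to plane XZW: n = (608, 190, -76); plane equation n·P = -13414.
Requiring n·Y = -13414: (190)a + (-7904) = -13414.
So a = -29.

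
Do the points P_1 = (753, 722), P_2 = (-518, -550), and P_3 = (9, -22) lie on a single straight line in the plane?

P_1P_2 = (-1271, -1272), P_1P_3 = (-744, -744).
det[P_1P_2; P_1P_3] = (-1271)(-744) − (-1272)(-744) = -744.
The determinant is nonzero, so they are not collinear.

No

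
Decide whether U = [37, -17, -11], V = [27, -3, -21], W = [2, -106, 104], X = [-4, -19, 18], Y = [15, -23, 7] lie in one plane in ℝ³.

No

The plane through U, V, W has normal n = UV × UW = (720, 1500, 1380) and equation n·P = -14040.
Checking the remaining points: n·X = -6540, n·Y = -14040.
Since n·X = -6540 ≠ -14040, X is off the plane and the points are not all coplanar.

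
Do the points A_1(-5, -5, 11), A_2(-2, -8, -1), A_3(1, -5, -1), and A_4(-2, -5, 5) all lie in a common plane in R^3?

Yes

A normal to the plane through A_1, A_2, A_3 is n = A_1A_2 × A_1A_3 = (36, -36, 18).
The plane has equation n·P = 198. For A_4: n·A_4 = 198.
Equal, so A_4 lies in the plane and all four are coplanar.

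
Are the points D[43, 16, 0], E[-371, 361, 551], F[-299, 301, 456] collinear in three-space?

DE = (-414, 345, 551), DF = (-342, 285, 456).
DE × DF = (285, 342, 0).
The cross product is nonzero, so the points do not lie on one line.

No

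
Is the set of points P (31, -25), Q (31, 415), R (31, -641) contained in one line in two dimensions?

Yes

PQ = (0, 440), PR = (0, -616).
det[PQ; PR] = (0)(-616) − (440)(0) = 0.
The determinant is zero, so the points are collinear.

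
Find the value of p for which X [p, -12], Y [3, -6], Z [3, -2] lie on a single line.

Collinearity: (X − Y) must be parallel to (Z − Y) = (0, 4).
Cross-multiplying the components: (p − 3)·(4) = (-6)·(0).
Solving gives p = 3.

3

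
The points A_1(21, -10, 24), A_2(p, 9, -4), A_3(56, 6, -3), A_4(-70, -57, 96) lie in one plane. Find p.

56

Coplanarity ⇔ det[A_1A_2; A_1A_3; A_1A_4] = 0.
Expanding, this is linear in p: (-117)p + (6552) = 0.
So p = 56.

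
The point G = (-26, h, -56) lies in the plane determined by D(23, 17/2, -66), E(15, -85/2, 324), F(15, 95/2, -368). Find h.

A normal to the plane is n = DE × DF = (192, -5536, -720).
G lies in the plane iff n · DG = 0.
This gives (-5536)h + (30448) = 0, so h = 11/2.

11/2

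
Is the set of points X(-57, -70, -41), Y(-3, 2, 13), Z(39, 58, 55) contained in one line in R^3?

Yes

XY = (54, 72, 54), XZ = (96, 128, 96).
XY × XZ = (0, 0, 0).
The cross product vanishes, so the three points are collinear.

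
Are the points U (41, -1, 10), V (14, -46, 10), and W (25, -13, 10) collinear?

UV = (-27, -45, 0), UW = (-16, -12, 0).
Comparing components 1 and 2: (-27)(-12) − (-45)(-16) = -396 ≠ 0, so UV and UW are not parallel and the points are not collinear.

No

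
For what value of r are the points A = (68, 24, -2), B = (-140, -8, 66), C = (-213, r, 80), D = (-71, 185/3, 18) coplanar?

The points are coplanar iff AB · (AC × AD) = 0.
Expanding, this is linear in r: (5292)r + (-19404) = 0.
So r = 11/3.

11/3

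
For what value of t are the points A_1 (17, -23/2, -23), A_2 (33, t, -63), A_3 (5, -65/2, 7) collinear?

Collinearity requires A_1A_2 × A_1A_3 = 0; each component is linear in t.
The x-component gives (30)t + (-495) = 0, so t = 33/2.
The remaining components then also vanish.

33/2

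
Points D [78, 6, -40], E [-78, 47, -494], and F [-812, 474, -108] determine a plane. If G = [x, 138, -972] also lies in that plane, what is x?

-332

A normal to the plane is n = DE × DF = (209684, 393452, -36518).
G lies in the plane iff n · DG = 0.
This gives (209684)x + (69615088) = 0, so x = -332.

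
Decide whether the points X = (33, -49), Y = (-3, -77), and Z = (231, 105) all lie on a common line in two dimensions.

Yes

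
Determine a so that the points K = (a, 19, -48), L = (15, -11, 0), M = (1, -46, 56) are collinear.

Direction LM = (-14, -35, 56). From the y-coordinate of K, the parameter along the line is τ = (19 − (-11))/(-35) = -6/7.
Then a = 15 + (-6/7)·(-14) = 27.

27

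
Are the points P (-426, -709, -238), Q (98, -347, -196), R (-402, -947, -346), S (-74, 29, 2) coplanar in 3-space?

The four points are coplanar iff the 3×3 determinant with rows PQ, PR, PS is zero.
Rows: (524, 362, 42), (24, -238, -108), (352, 738, 240).
Expanding along the first row: (524)(22584) − (362)(43776) + (42)(101488) = 249600.
Nonzero ⇒ not coplanar.

No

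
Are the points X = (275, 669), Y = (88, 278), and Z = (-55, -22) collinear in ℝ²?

No

XY = (-187, -391), XZ = (-330, -691).
If collinear, XZ would be a scalar multiple of XY. But (-187)·(-691) ≠ (-391)·(-330) (difference 187), so they are not parallel; the points are not collinear.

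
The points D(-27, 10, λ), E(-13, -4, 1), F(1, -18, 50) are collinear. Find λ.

-48

Direction EF = (14, -14, 49). From the x-coordinate of D, the parameter along the line is τ = (-27 − (-13))/14 = -1.
Then λ = 1 + (-1)·(49) = -48.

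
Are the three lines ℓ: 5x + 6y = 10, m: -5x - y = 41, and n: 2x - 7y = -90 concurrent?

No

Lines aᵢx + bᵢy = cᵢ with pairwise distinct directions are concurrent exactly when det[aᵢ bᵢ cᵢ] = 0.
Here the determinant is 47.
Nonzero, so no common point exists.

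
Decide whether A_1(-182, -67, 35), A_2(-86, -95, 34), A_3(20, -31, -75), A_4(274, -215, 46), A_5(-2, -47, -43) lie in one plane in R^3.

The plane through A_1, A_2, A_3 has normal n = A_1A_2 × A_1A_3 = (3116, 10358, 9112) and equation n·P = -942178.
Checking the remaining points: n·A_4 = -954034, n·A_5 = -884874.
Since n·A_4 = -954034 ≠ -942178, A_4 is off the plane and the points are not all coplanar.

No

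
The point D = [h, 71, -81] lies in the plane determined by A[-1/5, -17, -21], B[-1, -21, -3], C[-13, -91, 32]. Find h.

15

The plane through A, B, C has equation 1120x − 188y + 8z = 2804.
Substituting D: (1120)h + (-13996) = 2804, so h = 15.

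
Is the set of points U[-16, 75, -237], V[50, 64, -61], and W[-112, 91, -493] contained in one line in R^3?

UV = (66, -11, 176), UW = (-96, 16, -256).
UV × UW = (0, 0, 0).
The cross product vanishes, so the three points are collinear.

Yes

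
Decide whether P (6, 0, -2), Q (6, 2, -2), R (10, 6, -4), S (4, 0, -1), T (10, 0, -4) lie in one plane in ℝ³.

The plane through P, Q, R has normal n = PQ × PR = (-4, 0, -8) and equation n·X = -8.
Checking the remaining points: n·S = -8, n·T = -8.
All equal -8, so all 5 points lie in one plane.

Yes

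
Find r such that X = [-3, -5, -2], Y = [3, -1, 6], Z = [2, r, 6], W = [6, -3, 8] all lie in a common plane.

Coplanarity ⇔ det[XY; XZ; XW] = 0.
Expanding, this is linear in r: (-12)r + (12) = 0.
So r = 1.

1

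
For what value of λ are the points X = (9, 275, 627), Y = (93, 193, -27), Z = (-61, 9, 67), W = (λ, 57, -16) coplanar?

Normal to plane XYZ: n = (-128044, 92820, -28084); plane equation n·P = 6764436.
Requiring n·W = 6764436: (-128044)λ + (5740084) = 6764436.
So λ = -8.

-8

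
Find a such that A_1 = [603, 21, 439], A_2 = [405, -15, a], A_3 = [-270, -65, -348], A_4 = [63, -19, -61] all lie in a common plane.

277

The points are coplanar iff A_1A_2 · (A_1A_3 × A_1A_4) = 0.
Expanding, this is linear in a: (-11520)a + (3191040) = 0.
So a = 277.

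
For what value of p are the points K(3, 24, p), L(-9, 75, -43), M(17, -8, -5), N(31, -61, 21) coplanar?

-17

Coplanarity ⇔ det[KL; KM; KN] = 0.
Expanding, this is linear in p: (216)p + (3672) = 0.
So p = -17.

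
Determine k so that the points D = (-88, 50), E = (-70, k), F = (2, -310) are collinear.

The three points are collinear iff det[DE; DF] = 0.
This determinant is linear in k: (-90)k + (-1980) = 0, so k = -22.

-22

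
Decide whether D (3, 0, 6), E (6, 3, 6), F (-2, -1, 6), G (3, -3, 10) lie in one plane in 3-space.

No

With D as base: DE = (3, 3, 0), DF = (-5, -1, 0), DG = (0, -3, 4).
DF × DG = (-4, 20, 15).
DE · (DF × DG) = 48.
Since 48 ≠ 0, the four points are not coplanar.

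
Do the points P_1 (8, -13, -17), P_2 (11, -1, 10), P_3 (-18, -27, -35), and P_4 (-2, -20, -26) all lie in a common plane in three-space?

With P_1 as base: P_1P_2 = (3, 12, 27), P_1P_3 = (-26, -14, -18), P_1P_4 = (-10, -7, -9).
P_1P_3 × P_1P_4 = (0, -54, 42).
P_1P_2 · (P_1P_3 × P_1P_4) = 486.
Since 486 ≠ 0, the four points are not coplanar.

No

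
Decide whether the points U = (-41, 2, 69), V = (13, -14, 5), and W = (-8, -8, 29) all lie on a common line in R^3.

No

UV = (54, -16, -64), UW = (33, -10, -40).
UV × UW = (0, 48, -12).
The cross product is nonzero, so the points do not lie on one line.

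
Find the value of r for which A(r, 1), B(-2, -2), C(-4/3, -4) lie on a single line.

The three points are collinear iff det[AB; AC] = 0.
This determinant is linear in r: (2)r + (6) = 0, so r = -3.

-3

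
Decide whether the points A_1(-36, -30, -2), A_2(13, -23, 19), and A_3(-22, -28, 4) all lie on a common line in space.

Yes

A_1A_2 = (49, 7, 21), A_1A_3 = (14, 2, 6).
A_1A_2 × A_1A_3 = (0, 0, 0).
The cross product vanishes, so the three points are collinear.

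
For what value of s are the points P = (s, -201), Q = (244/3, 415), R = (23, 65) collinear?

-64/3

The three points are collinear iff det[PQ; PR] = 0.
This determinant is linear in s: (350)s + (22400/3) = 0, so s = -64/3.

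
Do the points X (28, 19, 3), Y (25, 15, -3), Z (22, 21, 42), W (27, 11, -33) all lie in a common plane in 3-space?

Yes

The four points are coplanar iff the 3×3 determinant with rows XY, XZ, XW is zero.
Rows: (-3, -4, -6), (-6, 2, 39), (-1, -8, -36).
Expanding along the first row: (-3)(240) − (-4)(255) + (-6)(50) = 0.
Zero determinant ⇒ coplanar.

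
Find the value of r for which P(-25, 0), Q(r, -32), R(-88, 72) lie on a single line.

The three points are collinear iff det[PQ; PR] = 0.
This determinant is linear in r: (72)r + (-216) = 0, so r = 3.

3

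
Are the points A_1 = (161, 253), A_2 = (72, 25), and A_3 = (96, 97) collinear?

No

A_1A_2 = (-89, -228), A_1A_3 = (-65, -156).
det[A_1A_2; A_1A_3] = (-89)(-156) − (-228)(-65) = -936.
The determinant is nonzero, so they are not collinear.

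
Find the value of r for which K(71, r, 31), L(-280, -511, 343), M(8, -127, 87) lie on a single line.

-43

Direction LM = (288, 384, -256). From the x-coordinate of K, the parameter along the line is τ = (71 − (-280))/288 = 39/32.
Then r = (-511) + 39/32·(384) = -43.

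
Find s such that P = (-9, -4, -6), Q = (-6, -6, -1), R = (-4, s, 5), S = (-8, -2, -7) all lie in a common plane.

-10

Coplanarity ⇔ det[PQ; PR; PS] = 0.
Expanding, this is linear in s: (-8)s + (-80) = 0.
So s = -10.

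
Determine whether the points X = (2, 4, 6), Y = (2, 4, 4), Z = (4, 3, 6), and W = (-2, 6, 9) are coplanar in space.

A normal to the plane through X, Y, Z is n = XY × XZ = (-2, -4, 0).
The plane has equation n·P = -20. For W: n·W = -20.
Equal, so W lies in the plane and all four are coplanar.

Yes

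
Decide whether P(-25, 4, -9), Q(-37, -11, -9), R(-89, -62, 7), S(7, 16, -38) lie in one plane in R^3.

With P as base: PQ = (-12, -15, 0), PR = (-64, -66, 16), PS = (32, 12, -29).
PR × PS = (1722, -1344, 1344).
PQ · (PR × PS) = -504.
Since -504 ≠ 0, the four points are not coplanar.

No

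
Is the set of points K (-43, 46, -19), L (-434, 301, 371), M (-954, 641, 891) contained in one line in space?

No

KL = (-391, 255, 390), KM = (-911, 595, 910).
Comparing components 3 and 1: (390)(-911) − (-391)(910) = 520 ≠ 0, so KL and KM are not parallel and the points are not collinear.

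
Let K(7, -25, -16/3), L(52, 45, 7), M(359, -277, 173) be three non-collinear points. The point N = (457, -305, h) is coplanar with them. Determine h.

A normal to the plane is n = KL × KM = (46774/3, -11051/3, -35980).
N lies in the plane iff n · KN = 0.
This gives (-35980)h + (23566900/3) = 0, so h = 655/3.

655/3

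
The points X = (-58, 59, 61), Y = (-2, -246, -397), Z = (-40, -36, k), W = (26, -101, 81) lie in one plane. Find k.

-79

The points are coplanar iff XY · (XZ × XW) = 0.
Expanding, this is linear in k: (-16660)k + (-1316140) = 0.
So k = -79.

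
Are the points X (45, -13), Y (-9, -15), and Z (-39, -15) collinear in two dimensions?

XY = (-54, -2), XZ = (-84, -2).
det[XY; XZ] = (-54)(-2) − (-2)(-84) = -60.
The determinant is nonzero, so they are not collinear.

No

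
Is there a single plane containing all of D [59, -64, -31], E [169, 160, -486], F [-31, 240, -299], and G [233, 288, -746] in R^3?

The four points are coplanar iff the 3×3 determinant with rows DE, DF, DG is zero.
Rows: (110, 224, -455), (-90, 304, -268), (174, 352, -715).
Expanding along the first row: (110)(-123024) − (224)(110982) + (-455)(-84576) = 89472.
Nonzero ⇒ not coplanar.

No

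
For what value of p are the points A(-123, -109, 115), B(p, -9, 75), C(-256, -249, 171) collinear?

Direction AC = (-133, -140, 56). From the y-coordinate of B, the parameter along the line is τ = (-9 − (-109))/(-140) = -5/7.
Then p = (-123) + (-5/7)·(-133) = -28.

-28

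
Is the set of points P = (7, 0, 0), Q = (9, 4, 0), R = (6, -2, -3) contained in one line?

PQ = (2, 4, 0), PR = (-1, -2, -3).
PQ × PR = (-12, 6, 0).
The cross product is nonzero, so the points do not lie on one line.

No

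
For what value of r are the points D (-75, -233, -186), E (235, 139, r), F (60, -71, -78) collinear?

62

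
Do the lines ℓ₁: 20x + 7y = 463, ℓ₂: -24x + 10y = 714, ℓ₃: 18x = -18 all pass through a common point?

Yes

Intersecting ℓ₁ and ℓ₂: solving the 2×2 system gives (x, y) = (-1, 69).
Substitute into ℓ₃: (18)(-1) + (0)(69) = -18.
This equals -18, so (-1, 69) lies on all three lines and they are concurrent.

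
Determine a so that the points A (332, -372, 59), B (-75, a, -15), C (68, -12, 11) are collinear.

183

Direction AC = (-264, 360, -48). From the x-coordinate of B, the parameter along the line is τ = (-75 − 332)/(-264) = 37/24.
Then a = (-372) + 37/24·(360) = 183.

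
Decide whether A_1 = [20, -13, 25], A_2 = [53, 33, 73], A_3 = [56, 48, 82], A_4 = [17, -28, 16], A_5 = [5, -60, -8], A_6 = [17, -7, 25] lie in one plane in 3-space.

Yes

The plane through A_1, A_2, A_3 has normal n = A_1A_2 × A_1A_3 = (-306, -153, 357) and equation n·P = 4794.
Checking the remaining points: n·A_4 = 4794, n·A_5 = 4794, n·A_6 = 4794.
All equal 4794, so all 6 points lie in one plane.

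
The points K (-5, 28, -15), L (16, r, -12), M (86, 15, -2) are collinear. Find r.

25

Direction KM = (91, -13, 13). From the x-coordinate of L, the parameter along the line is τ = (16 − (-5))/91 = 3/13.
Then r = 28 + 3/13·(-13) = 25.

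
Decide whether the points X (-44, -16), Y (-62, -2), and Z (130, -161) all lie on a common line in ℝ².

XY = (-18, 14), XZ = (174, -145).
Twice the signed area of △XYZ is (-18)(-145) − (14)(174) = 174.
The area is nonzero, so the three points are not collinear.

No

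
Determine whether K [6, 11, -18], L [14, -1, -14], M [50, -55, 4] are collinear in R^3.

Yes

KL = (8, -12, 4), KM = (44, -66, 22).
Each component of KM is 11/2 times the corresponding component of KL, so KM = 11/2·KL and the points are collinear.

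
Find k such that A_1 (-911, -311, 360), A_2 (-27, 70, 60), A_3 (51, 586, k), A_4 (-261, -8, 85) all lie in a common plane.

-1115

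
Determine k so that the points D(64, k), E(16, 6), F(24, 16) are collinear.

66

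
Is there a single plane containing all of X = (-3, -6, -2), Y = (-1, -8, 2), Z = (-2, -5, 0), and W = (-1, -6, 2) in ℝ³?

Yes

The four points are coplanar iff the 3×3 determinant with rows XY, XZ, XW is zero.
Rows: (2, -2, 4), (1, 1, 2), (2, 0, 4).
Expanding along the first row: (2)(4) − (-2)(0) + (4)(-2) = 0.
Zero determinant ⇒ coplanar.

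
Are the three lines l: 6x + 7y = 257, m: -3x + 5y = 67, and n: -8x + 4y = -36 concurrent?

The three lines meet at one point iff the augmented coefficient matrix [aᵢ bᵢ cᵢ] has rank < 3, i.e. its determinant vanishes.
Here the determinant is 0.
It vanishes, so the lines are concurrent at (16, 23).

Yes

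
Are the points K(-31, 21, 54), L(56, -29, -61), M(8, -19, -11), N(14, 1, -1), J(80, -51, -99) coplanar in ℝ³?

Yes

The plane through K, L, M has normal n = KL × KM = (-1350, 1170, -1530) and equation n·P = -16200.
Checking the remaining points: n·N = -16200, n·J = -16200.
All equal -16200, so all 5 points lie in one plane.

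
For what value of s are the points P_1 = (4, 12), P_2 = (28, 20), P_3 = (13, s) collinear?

Collinearity: (P_3 − P_1) must be parallel to (P_2 − P_1) = (24, 8).
Cross-multiplying the components: (s − 12)·(24) = (9)·(8).
Solving gives s = 15.

15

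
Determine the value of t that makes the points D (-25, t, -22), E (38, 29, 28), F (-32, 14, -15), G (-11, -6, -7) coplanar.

The points are coplanar iff DE · (DF × DG) = 0.
Expanding, this is linear in t: (343)t + (14063) = 0.
So t = -41.

-41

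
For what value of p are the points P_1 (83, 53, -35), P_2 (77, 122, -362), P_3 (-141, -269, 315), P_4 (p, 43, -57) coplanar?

69

Coplanarity ⇔ det[P_1P_2; P_1P_3; P_1P_4] = 0.
Expanding, this is linear in p: (-81144)p + (5598936) = 0.
So p = 69.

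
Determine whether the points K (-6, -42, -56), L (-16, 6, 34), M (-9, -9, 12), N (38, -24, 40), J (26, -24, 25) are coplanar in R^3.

No

The plane through K, L, M has normal n = KL × KM = (294, 410, -186) and equation n·P = -8568.
Checking the remaining points: n·N = -6108, n·J = -6846.
Since n·N = -6108 ≠ -8568, N is off the plane and the points are not all coplanar.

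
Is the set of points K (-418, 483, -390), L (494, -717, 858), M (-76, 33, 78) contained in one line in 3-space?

KL = (912, -1200, 1248), KM = (342, -450, 468).
Each component of KM is 3/8 times the corresponding component of KL, so KM = 3/8·KL and the points are collinear.

Yes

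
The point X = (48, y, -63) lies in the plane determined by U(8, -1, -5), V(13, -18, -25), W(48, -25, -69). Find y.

-18

Coplanarity requires UV · (UW × UX) = 0.
UV = (5, -17, -20), UW = (40, -24, -64); the triple product is linear in y with coefficient -480 and constant term -8640.
Setting it to zero: y = -18.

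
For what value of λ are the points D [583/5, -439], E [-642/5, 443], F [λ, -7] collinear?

-17/5

Collinearity: (F − D) must be parallel to (E − D) = (-245, 882).
Cross-multiplying the components: (λ − 583/5)·(882) = (432)·(-245).
Solving gives λ = -17/5.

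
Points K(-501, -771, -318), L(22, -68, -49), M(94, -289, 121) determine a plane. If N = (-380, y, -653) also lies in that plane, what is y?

The plane through K, L, M has equation 178959x − 69542y − 166199z = 16809705.
Substituting N: (-69542)y + (40523527) = 16809705, so y = 341.

341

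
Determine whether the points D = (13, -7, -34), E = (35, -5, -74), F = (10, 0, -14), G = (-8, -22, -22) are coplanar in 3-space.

Yes

With D as base: DE = (22, 2, -40), DF = (-3, 7, 20), DG = (-21, -15, 12).
DF × DG = (384, -384, 192).
DE · (DF × DG) = 0.
The scalar triple product vanishes, so the four points are coplanar.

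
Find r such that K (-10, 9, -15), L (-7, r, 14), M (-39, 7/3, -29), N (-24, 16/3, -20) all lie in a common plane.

Normal to plane KMN: n = (-18, 51, 13); plane equation n·P = 444.
Requiring n·L = 444: (51)r + (308) = 444.
So r = 8/3.

8/3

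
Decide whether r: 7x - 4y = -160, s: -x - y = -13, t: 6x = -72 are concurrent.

No

Intersecting r and s: solving the 2×2 system gives (x, y) = (-108/11, 251/11).
Substitute into t: (6)(-108/11) + (0)(251/11) = -648/11.
But t requires -72 ≠ -648/11, so the three lines have no common point.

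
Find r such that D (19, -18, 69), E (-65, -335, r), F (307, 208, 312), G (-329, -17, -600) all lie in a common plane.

Normal to plane DFG: n = (-151437, 108108, 78936); plane equation n·P = 623337.
Requiring n·E = 623337: (78936)r + (-26372775) = 623337.
So r = 342.

342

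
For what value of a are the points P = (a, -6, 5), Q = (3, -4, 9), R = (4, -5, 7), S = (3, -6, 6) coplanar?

5

The points are coplanar iff PQ · (PR × PS) = 0.
Expanding, this is linear in a: (1)a + (-5) = 0.
So a = 5.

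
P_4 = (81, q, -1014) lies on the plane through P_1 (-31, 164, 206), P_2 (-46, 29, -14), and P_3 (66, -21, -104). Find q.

A normal to the plane is n = P_1P_2 × P_1P_3 = (1150, -25990, 15870).
P_4 lies in the plane iff n · P_1P_4 = 0.
This gives (-25990)q + (-14970240) = 0, so q = -576.

-576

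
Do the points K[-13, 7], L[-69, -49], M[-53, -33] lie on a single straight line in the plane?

KL = (-56, -56), KM = (-40, -40).
Twice the signed area of △KLM is (-56)(-40) − (-56)(-40) = 0.
The triangle is degenerate (zero area), so the points are collinear.

Yes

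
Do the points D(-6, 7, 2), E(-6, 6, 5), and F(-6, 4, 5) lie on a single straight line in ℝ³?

DE = (0, -1, 3), DF = (0, -3, 3).
Comparing components 2 and 3: (-1)(3) − (3)(-3) = 6 ≠ 0, so DE and DF are not parallel and the points are not collinear.

No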